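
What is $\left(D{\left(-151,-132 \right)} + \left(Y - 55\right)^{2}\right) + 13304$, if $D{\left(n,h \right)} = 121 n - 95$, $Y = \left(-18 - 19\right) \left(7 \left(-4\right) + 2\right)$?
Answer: $817587$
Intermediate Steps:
$Y = 962$ ($Y = - 37 \left(-28 + 2\right) = \left(-37\right) \left(-26\right) = 962$)
$D{\left(n,h \right)} = -95 + 121 n$
$\left(D{\left(-151,-132 \right)} + \left(Y - 55\right)^{2}\right) + 13304 = \left(\left(-95 + 121 \left(-151\right)\right) + \left(962 - 55\right)^{2}\right) + 13304 = \left(\left(-95 - 18271\right) + 907^{2}\right) + 13304 = \left(-18366 + 822649\right) + 13304 = 804283 + 13304 = 817587$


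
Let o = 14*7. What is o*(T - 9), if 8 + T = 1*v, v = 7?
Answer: -980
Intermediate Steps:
o = 98
T = -1 (T = -8 + 1*7 = -8 + 7 = -1)
o*(T - 9) = 98*(-1 - 9) = 98*(-10) = -980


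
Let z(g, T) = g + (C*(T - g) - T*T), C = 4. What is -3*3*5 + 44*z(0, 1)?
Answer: 87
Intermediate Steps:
z(g, T) = -T² - 3*g + 4*T (z(g, T) = g + (4*(T - g) - T*T) = g + ((-4*g + 4*T) - T²) = g + (-T² - 4*g + 4*T) = -T² - 3*g + 4*T)
-3*3*5 + 44*z(0, 1) = -3*3*5 + 44*(-1*1² - 3*0 + 4*1) = -9*5 + 44*(-1*1 + 0 + 4) = -45 + 44*(-1 + 0 + 4) = -45 + 44*3 = -45 + 132 = 87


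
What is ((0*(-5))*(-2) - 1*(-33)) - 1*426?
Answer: -393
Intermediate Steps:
((0*(-5))*(-2) - 1*(-33)) - 1*426 = (0*(-2) + 33) - 426 = (0 + 33) - 426 = 33 - 426 = -393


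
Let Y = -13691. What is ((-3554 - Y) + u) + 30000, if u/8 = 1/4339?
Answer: 174154451/4339 ≈ 40137.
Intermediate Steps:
u = 8/4339 ≈ 0.0018437
((-3554 - Y) + u) + 30000 = ((-3554 - 1*(-13691)) + 8/4339) + 30000 = ((-3554 + 13691) + 8/4339) + 30000 = (10137 + 8/4339) + 30000 = 43984451/4339 + 30000 = 174154451/4339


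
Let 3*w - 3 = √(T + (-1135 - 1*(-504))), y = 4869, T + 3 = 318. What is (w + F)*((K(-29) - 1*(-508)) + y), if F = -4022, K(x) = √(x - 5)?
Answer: -(5377 + I*√34)*(12063 - 2*I*√79)/3 ≈ -2.1621e+7 + 8415.0*I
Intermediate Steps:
T = 315 (T = -3 + 318 = 315)
K(x) = √(-5 + x)
w = 1 + 2*I*√79/3 (w = 1 + √(315 + (-1135 - 1*(-504)))/3 = 1 + √(315 + (-1135 + 504))/3 = 1 + √(315 - 631)/3 = 1 + √(-316)/3 = 1 + (2*I*√79)/3 = 1 + 2*I*√79/3 ≈ 1.0 + 5.9255*I)
(w + F)*((K(-29) - 1*(-508)) + y) = ((1 + 2*I*√79/3) - 4022)*((√(-5 - 29) - 1*(-508)) + 4869) = (-4021 + 2*I*√79/3)*((√(-34) + 508) + 4869) = (-4021 + 2*I*√79/3)*((I*√34 + 508) + 4869) = (-4021 + 2*I*√79/3)*((508 + I*√34) + 4869) = (-4021 + 2*I*√79/3)*(5377 + I*√34)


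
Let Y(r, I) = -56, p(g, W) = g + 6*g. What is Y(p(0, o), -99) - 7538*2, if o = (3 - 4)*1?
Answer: -15132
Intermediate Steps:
o = -1 (o = -1*1 = -1)
p(g, W) = 7*g
Y(p(0, o), -99) - 7538*2 = -56 - 7538*2 = -56 - 15076 = -15132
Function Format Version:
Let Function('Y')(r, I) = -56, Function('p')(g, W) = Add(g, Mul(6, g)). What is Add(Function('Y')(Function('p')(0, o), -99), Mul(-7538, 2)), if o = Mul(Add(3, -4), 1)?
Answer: -15132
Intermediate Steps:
o = -1 (o = Mul(-1, 1) = -1)
Function('p')(g, W) = Mul(7, g)
Add(Function('Y')(Function('p')(0, o), -99), Mul(-7538, 2)) = Add(-56, Mul(-7538, 2)) = Add(-56, -15076) = -15132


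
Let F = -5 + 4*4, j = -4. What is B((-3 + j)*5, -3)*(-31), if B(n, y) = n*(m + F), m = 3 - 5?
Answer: 9765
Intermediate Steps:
F = 11 (F = -5 + 16 = 11)
m = -2
B(n, y) = 9*n (B(n, y) = n*(-2 + 11) = n*9 = 9*n)
B((-3 + j)*5, -3)*(-31) = (9*((-3 - 4)*5))*(-31) = (9*(-7*5))*(-31) = (9*(-35))*(-31) = -315*(-31) = 9765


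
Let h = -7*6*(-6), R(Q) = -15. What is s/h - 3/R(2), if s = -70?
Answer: -7/90 ≈ -0.077778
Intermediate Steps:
h = 252 (h = -42*(-6) = 252)
s/h - 3/R(2) = -70/252 - 3/(-15) = -70*1/252 - 3*(-1/15) = -5/18 + ⅕ = -7/90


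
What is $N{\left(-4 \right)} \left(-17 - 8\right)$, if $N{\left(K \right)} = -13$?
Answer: $325$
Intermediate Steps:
$N{\left(-4 \right)} \left(-17 - 8\right) = - 13 \left(-17 - 8\right) = \left(-13\right) \left(-25\right) = 325$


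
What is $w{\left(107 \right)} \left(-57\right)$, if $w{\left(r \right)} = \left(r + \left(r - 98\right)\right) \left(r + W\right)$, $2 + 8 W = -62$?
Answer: $-654588$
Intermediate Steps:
$W = -8$ ($W = - \frac{1}{4} + \frac{1}{8} \left(-62\right) = - \frac{1}{4} - \frac{31}{4} = -8$)
$w{\left(r \right)} = \left(-98 + 2 r\right) \left(-8 + r\right)$ ($w{\left(r \right)} = \left(r + \left(r - 98\right)\right) \left(r - 8\right) = \left(r + \left(-98 + r\right)\right) \left(-8 + r\right) = \left(-98 + 2 r\right) \left(-8 + r\right)$)
$w{\left(107 \right)} \left(-57\right) = \left(784 - 12198 + 2 \cdot 107^{2}\right) \left(-57\right) = \left(784 - 12198 + 2 \cdot 11449\right) \left(-57\right) = \left(784 - 12198 + 22898\right) \left(-57\right) = 11484 \left(-57\right) = -654588$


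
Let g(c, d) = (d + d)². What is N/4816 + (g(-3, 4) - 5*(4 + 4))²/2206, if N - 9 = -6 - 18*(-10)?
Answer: 1588857/5312048 ≈ 0.29910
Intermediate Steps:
g(c, d) = 4*d² (g(c, d) = (2*d)² = 4*d²)
N = 183 (N = 9 + (-6 - 18*(-10)) = 9 + (-6 + 180) = 9 + 174 = 183)
N/4816 + (g(-3, 4) - 5*(4 + 4))²/2206 = 183/4816 + (4*4² - 5*(4 + 4))²/2206 = 183*(1/4816) + (4*16 - 5*8)²*(1/2206) = 183/4816 + (64 - 40)²*(1/2206) = 183/4816 + 24²*(1/2206) = 183/4816 + 576*(1/2206) = 183/4816 + 288/1103 = 1588857/5312048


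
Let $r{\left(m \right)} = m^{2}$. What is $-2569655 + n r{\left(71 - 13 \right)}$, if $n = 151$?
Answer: $-2061691$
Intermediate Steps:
$-2569655 + n r{\left(71 - 13 \right)} = -2569655 + 151 \left(71 - 13\right)^{2} = -2569655 + 151 \cdot 58^{2} = -2569655 + 151 \cdot 3364 = -2569655 + 507964 = -2061691$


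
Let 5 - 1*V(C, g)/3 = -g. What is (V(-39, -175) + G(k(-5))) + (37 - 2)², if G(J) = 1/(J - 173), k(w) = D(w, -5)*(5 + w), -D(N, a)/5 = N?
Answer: 123694/173 ≈ 714.99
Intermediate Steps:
D(N, a) = -5*N
V(C, g) = 15 + 3*g (V(C, g) = 15 - (-3)*g = 15 + 3*g)
k(w) = -5*w*(5 + w) (k(w) = (-5*w)*(5 + w) = -5*w*(5 + w))
G(J) = 1/(-173 + J)
(V(-39, -175) + G(k(-5))) + (37 - 2)² = ((15 + 3*(-175)) + 1/(-173 - 5*(-5)*(5 - 5))) + (37 - 2)² = ((15 - 525) + 1/(-173 - 5*(-5)*0)) + 35² = (-510 + 1/(-173 + 0)) + 1225 = (-510 + 1/(-173)) + 1225 = (-510 - 1/173) + 1225 = -88231/173 + 1225 = 123694/173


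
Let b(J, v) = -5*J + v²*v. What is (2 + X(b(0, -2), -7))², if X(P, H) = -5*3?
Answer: 169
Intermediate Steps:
b(J, v) = v³ - 5*J (b(J, v) = -5*J + v³ = v³ - 5*J)
X(P, H) = -15
(2 + X(b(0, -2), -7))² = (2 - 15)² = (-13)² = 169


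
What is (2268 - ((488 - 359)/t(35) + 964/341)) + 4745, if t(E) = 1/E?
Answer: 850854/341 ≈ 2495.2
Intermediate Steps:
t(E) = 1/E
(2268 - ((488 - 359)/t(35) + 964/341)) + 4745 = (2268 - ((488 - 359)/(1/35) + 964/341)) + 4745 = (2268 - (129/(1/35) + 964*(1/341))) + 4745 = (2268 - (129*35 + 964/341)) + 4745 = (2268 - (4515 + 964/341)) + 4745 = (2268 - 1*1540579/341) + 4745 = (2268 - 1540579/341) + 4745 = -767191/341 + 4745 = 850854/341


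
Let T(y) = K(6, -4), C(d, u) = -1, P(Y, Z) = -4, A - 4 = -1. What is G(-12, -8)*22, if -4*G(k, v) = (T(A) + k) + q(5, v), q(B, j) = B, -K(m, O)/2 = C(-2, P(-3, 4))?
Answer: 55/2 ≈ 27.500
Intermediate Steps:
A = 3 (A = 4 - 1 = 3)
K(m, O) = 2 (K(m, O) = -2*(-1) = 2)
T(y) = 2
G(k, v) = -7/4 - k/4 (G(k, v) = -((2 + k) + 5)/4 = -(7 + k)/4 = -7/4 - k/4)
G(-12, -8)*22 = (-7/4 - 1/4*(-12))*22 = (-7/4 + 3)*22 = (5/4)*22 = 55/2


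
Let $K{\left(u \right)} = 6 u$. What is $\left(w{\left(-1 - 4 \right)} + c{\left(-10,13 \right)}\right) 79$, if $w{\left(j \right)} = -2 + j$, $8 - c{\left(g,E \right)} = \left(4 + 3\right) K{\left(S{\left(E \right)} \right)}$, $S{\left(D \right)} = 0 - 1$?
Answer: $3397$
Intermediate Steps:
$S{\left(D \right)} = -1$ ($S{\left(D \right)} = 0 - 1 = -1$)
$c{\left(g,E \right)} = 50$ ($c{\left(g,E \right)} = 8 - \left(4 + 3\right) 6 \left(-1\right) = 8 - 7 \left(-6\right) = 8 - -42 = 8 + 42 = 50$)
$\left(w{\left(-1 - 4 \right)} + c{\left(-10,13 \right)}\right) 79 = \left(\left(-2 - 5\right) + 50\right) 79 = \left(-7 + 50\right) 79 = 43 \cdot 79 = 3397$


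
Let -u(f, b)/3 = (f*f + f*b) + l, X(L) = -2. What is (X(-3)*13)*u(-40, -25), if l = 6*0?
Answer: 202800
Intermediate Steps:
l = 0
u(f, b) = -3*f² - 3*b*f (u(f, b) = -3*((f*f + f*b) + 0) = -3*((f² + b*f) + 0) = -3*(f² + b*f) = -3*f² - 3*b*f)
(X(-3)*13)*u(-40, -25) = (-2*13)*(3*(-40)*(-1*(-25) - 1*(-40))) = -78*(-40)*(25 + 40) = -78*(-40)*65 = -26*(-7800) = 202800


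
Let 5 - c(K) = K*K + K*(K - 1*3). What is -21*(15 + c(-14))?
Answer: 8694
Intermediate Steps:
c(K) = 5 - K² - K*(-3 + K) (c(K) = 5 - (K*K + K*(K - 1*3)) = 5 - (K² + K*(K - 3)) = 5 - (K² + K*(-3 + K)) = 5 + (-K² - K*(-3 + K)) = 5 - K² - K*(-3 + K))
-21*(15 + c(-14)) = -21*(15 + (5 - 2*(-14)² + 3*(-14))) = -21*(15 + (5 - 2*196 - 42)) = -21*(15 + (5 - 392 - 42)) = -21*(15 - 429) = -21*(-414) = 8694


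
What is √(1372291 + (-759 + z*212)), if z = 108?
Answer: 2*√348607 ≈ 1180.9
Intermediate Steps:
√(1372291 + (-759 + z*212)) = √(1372291 + (-759 + 108*212)) = √(1372291 + (-759 + 22896)) = √(1372291 + 22137) = √1394428 = 2*√348607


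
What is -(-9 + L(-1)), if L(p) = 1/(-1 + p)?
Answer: 19/2 ≈ 9.5000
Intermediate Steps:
-(-9 + L(-1)) = -(-9 + 1/(-1 - 1)) = -(-9 + 1/(-2)) = -(-9 - ½) = -1*(-19/2) = 19/2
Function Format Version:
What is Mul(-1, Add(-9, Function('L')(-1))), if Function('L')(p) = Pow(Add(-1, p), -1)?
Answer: Rational(19, 2) ≈ 9.5000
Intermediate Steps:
Mul(-1, Add(-9, Function('L')(-1))) = Mul(-1, Add(-9, Pow(Add(-1, -1), -1))) = Mul(-1, Add(-9, Pow(-2, -1))) = Mul(-1, Add(-9, Rational(-1, 2))) = Mul(-1, Rational(-19, 2)) = Rational(19, 2)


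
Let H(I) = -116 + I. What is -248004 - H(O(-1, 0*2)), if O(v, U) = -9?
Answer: -247879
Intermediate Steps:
-248004 - H(O(-1, 0*2)) = -248004 - (-116 - 9) = -248004 - 1*(-125) = -248004 + 125 = -247879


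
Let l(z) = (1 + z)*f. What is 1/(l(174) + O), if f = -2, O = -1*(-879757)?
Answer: 1/879407 ≈ 1.1371e-6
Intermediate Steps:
O = 879757
l(z) = -2 - 2*z (l(z) = (1 + z)*(-2) = -2 - 2*z)
1/(l(174) + O) = 1/((-2 - 2*174) + 879757) = 1/((-2 - 348) + 879757) = 1/(-350 + 879757) = 1/879407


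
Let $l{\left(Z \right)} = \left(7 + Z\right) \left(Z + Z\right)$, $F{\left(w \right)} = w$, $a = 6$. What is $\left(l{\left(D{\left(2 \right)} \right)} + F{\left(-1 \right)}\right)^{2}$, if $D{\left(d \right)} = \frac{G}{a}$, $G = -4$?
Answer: $\frac{7225}{81} \approx 89.198$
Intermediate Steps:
$D{\left(d \right)} = - \frac{2}{3}$ ($D{\left(d \right)} = - \frac{4}{6} = \left(-4\right) \frac{1}{6} = - \frac{2}{3}$)
$l{\left(Z \right)} = 2 Z \left(7 + Z\right)$ ($l{\left(Z \right)} = \left(7 + Z\right) 2 Z = 2 Z \left(7 + Z\right)$)
$\left(l{\left(D{\left(2 \right)} \right)} + F{\left(-1 \right)}\right)^{2} = \left(2 \left(- \frac{2}{3}\right) \left(7 - \frac{2}{3}\right) - 1\right)^{2} = \left(2 \left(- \frac{2}{3}\right) \frac{19}{3} - 1\right)^{2} = \left(- \frac{76}{9} - 1\right)^{2} = \left(- \frac{85}{9}\right)^{2} = \frac{7225}{81}$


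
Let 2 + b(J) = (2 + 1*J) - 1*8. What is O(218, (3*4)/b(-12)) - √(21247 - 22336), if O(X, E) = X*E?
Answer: -654/5 - 33*I ≈ -130.8 - 33.0*I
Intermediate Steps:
b(J) = -8 + J (b(J) = -2 + ((2 + 1*J) - 1*8) = -2 + ((2 + J) - 8) = -2 + (-6 + J) = -8 + J)
O(X, E) = E*X
O(218, (3*4)/b(-12)) - √(21247 - 22336) = ((3*4)/(-8 - 12))*218 - √(21247 - 22336) = (12/(-20))*218 - √(-1089) = (12*(-1/20))*218 - 33*I = -⅗*218 - 33*I = -654/5 - 33*I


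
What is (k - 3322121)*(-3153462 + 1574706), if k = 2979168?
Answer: 541439106468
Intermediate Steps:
(k - 3322121)*(-3153462 + 1574706) = (2979168 - 3322121)*(-3153462 + 1574706) = -342953*(-1578756) = 541439106468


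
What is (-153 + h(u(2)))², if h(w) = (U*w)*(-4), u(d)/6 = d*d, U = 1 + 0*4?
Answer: 62001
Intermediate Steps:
U = 1 (U = 1 + 0 = 1)
u(d) = 6*d² (u(d) = 6*(d*d) = 6*d²)
h(w) = -4*w (h(w) = (1*w)*(-4) = w*(-4) = -4*w)
(-153 + h(u(2)))² = (-153 - 24*2²)² = (-153 - 24*4)² = (-153 - 4*24)² = (-153 - 96)² = (-249)² = 62001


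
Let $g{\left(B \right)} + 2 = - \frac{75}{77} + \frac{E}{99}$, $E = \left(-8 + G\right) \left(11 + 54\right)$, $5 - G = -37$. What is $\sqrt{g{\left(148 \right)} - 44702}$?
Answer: $\frac{i \sqrt{19705049}}{21} \approx 211.38 i$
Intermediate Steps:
$G = 42$ ($G = 5 - -37 = 5 + 37 = 42$)
$E = 2210$ ($E = \left(-8 + 42\right) \left(11 + 54\right) = 34 \cdot 65 = 2210$)
$g{\left(B \right)} = \frac{1219}{63}$ ($g{\left(B \right)} = -2 + \left(- \frac{75}{77} + \frac{2210}{99}\right) = -2 + \frac{1345}{63} = \frac{1219}{63}$)
$\sqrt{g{\left(148 \right)} - 44702} = \sqrt{\frac{1219}{63} - 44702} = \sqrt{- \frac{2815007}{63}} = \frac{i \sqrt{19705049}}{21}$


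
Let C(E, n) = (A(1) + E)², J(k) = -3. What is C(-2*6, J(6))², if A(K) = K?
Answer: 14641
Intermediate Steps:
C(E, n) = (1 + E)²
C(-2*6, J(6))² = ((1 - 2*6)²)² = ((1 - 12)²)² = ((-11)²)² = 121² = 14641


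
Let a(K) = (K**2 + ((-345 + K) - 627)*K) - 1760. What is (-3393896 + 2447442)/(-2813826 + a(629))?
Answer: 473227/1317846 ≈ 0.35909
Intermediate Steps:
a(K) = -1760 + K**2 + K*(-972 + K) (a(K) = (K**2 + (-972 + K)*K) - 1760 = (K**2 + K*(-972 + K)) - 1760 = -1760 + K**2 + K*(-972 + K))
(-3393896 + 2447442)/(-2813826 + a(629)) = (-3393896 + 2447442)/(-2813826 + (-1760 - 972*629 + 2*629**2)) = -946454/(-2813826 + (-1760 - 611388 + 2*395641)) = -946454/(-2813826 + (-1760 - 611388 + 791282)) = -946454/(-2813826 + 178134) = -946454/(-2635692) = -946454*(-1/2635692) = 473227/1317846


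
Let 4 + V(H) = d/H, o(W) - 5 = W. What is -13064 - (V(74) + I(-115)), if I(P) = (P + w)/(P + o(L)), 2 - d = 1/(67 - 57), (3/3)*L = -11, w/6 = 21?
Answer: -106307869/8140 ≈ -13060.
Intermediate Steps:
w = 126 (w = 6*21 = 126)
L = -11
o(W) = 5 + W
d = 19/10 (d = 2 - 1/(67 - 57) = 2 - 1/10 = 2 - 1*⅒ = 2 - ⅒ = 19/10 ≈ 1.9000)
V(H) = -4 + 19/(10*H)
I(P) = (126 + P)/(-6 + P) (I(P) = (P + 126)/(P + (5 - 11)) = (126 + P)/(P - 6) = (126 + P)/(-6 + P))
-13064 - (V(74) + I(-115)) = -13064 - ((-4 + (19/10)/74) + (126 - 115)/(-6 - 115)) = -13064 - ((-4 + (19/10)*(1/74)) + 11/(-121)) = -13064 - ((-4 + 19/740) - 1/121*11) = -13064 - (-2941/740 - 1/11) = -13064 - 1*(-33091/8140) = -13064 + 33091/8140 = -106307869/8140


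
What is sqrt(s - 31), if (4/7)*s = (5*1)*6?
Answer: sqrt(86)/2 ≈ 4.6368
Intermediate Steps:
s = 105/2 (s = 7*((5*1)*6)/4 = 7*(5*6)/4 = (7/4)*30 = 105/2 ≈ 52.500)
sqrt(s - 31) = sqrt(105/2 - 31) = sqrt(43/2) = sqrt(86)/2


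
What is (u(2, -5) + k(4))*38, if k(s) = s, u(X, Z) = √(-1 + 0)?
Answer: 152 + 38*I ≈ 152.0 + 38.0*I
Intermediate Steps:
u(X, Z) = I (u(X, Z) = √(-1) = I)
(u(2, -5) + k(4))*38 = (I + 4)*38 = (4 + I)*38 = 152 + 38*I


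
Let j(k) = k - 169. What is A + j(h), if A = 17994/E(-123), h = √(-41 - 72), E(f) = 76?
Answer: 2575/38 + I*√113 ≈ 67.763 + 10.63*I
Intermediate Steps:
h = I*√113 (h = √(-113) = I*√113 ≈ 10.63*I)
j(k) = -169 + k
A = 8997/38 (A = 17994/76 = 17994*(1/76) = 8997/38 ≈ 236.76)
A + j(h) = 8997/38 + (-169 + I*√113) = 2575/38 + I*√113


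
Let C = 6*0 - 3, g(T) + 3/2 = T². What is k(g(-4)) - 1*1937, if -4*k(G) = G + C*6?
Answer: -15489/8 ≈ -1936.1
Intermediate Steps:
g(T) = -3/2 + T²
C = -3 (C = 0 - 3 = -3)
k(G) = 9/2 - G/4 (k(G) = -(G - 3*6)/4 = -(G - 18)/4 = -(-18 + G)/4 = 9/2 - G/4)
k(g(-4)) - 1*1937 = (9/2 - (-3/2 + (-4)²)/4) - 1*1937 = (9/2 - (-3/2 + 16)/4) - 1937 = (9/2 - ¼*29/2) - 1937 = (9/2 - 29/8) - 1937 = 7/8 - 1937 = -15489/8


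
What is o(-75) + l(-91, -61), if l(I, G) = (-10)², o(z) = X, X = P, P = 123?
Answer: 223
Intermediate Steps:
X = 123
o(z) = 123
l(I, G) = 100
o(-75) + l(-91, -61) = 123 + 100 = 223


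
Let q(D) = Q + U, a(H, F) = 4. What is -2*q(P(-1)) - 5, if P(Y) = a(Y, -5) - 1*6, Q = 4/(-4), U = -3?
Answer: 3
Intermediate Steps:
Q = -1 (Q = 4*(-¼) = -1)
P(Y) = -2 (P(Y) = 4 - 1*6 = 4 - 6 = -2)
q(D) = -4 (q(D) = -1 - 3 = -4)
-2*q(P(-1)) - 5 = -2*(-4) - 5 = 8 - 5 = 3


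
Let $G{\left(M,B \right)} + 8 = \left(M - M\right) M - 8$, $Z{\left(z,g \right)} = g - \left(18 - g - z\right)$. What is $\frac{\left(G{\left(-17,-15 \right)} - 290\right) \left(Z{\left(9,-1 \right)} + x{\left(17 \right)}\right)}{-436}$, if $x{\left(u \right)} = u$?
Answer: $\frac{459}{109} \approx 4.211$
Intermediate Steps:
$Z{\left(z,g \right)} = -18 + z + 2 g$ ($Z{\left(z,g \right)} = g - \left(18 - g - z\right) = g + \left(-18 + g + z\right) = -18 + z + 2 g$)
$G{\left(M,B \right)} = -16$ ($G{\left(M,B \right)} = -8 + \left(\left(M - M\right) M - 8\right) = -8 - \left(8 + 0 M\right) = -8 + \left(0 - 8\right) = -8 - 8 = -16$)
$\frac{\left(G{\left(-17,-15 \right)} - 290\right) \left(Z{\left(9,-1 \right)} + x{\left(17 \right)}\right)}{-436} = \frac{\left(-16 - 290\right) \left(\left(-18 + 9 + 2 \left(-1\right)\right) + 17\right)}{-436} = - 306 \left(\left(-18 + 9 - 2\right) + 17\right) \left(- \frac{1}{436}\right) = - 306 \left(-11 + 17\right) \left(- \frac{1}{436}\right) = \left(-306\right) 6 \left(- \frac{1}{436}\right) = \left(-1836\right) \left(- \frac{1}{436}\right) = \frac{459}{109}$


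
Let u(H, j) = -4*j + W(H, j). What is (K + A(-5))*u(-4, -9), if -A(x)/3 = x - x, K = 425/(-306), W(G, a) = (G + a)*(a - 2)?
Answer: -4475/18 ≈ -248.61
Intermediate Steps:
W(G, a) = (-2 + a)*(G + a) (W(G, a) = (G + a)*(-2 + a) = (-2 + a)*(G + a))
K = -25/18 (K = 425*(-1/306) = -25/18 ≈ -1.3889)
A(x) = 0 (A(x) = -3*(x - x) = -3*0 = 0)
u(H, j) = j**2 - 6*j - 2*H + H*j (u(H, j) = -4*j + (j**2 - 2*H - 2*j + H*j) = j**2 - 6*j - 2*H + H*j)
(K + A(-5))*u(-4, -9) = (-25/18 + 0)*((-9)**2 - 6*(-9) - 2*(-4) - 4*(-9)) = -25*(81 + 54 + 8 + 36)/18 = -25/18*179 = -4475/18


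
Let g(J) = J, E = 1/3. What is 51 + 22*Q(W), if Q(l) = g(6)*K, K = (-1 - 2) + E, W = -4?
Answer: -301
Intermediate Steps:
E = 1/3 ≈ 0.33333
K = -8/3 (K = (-1 - 2) + 1/3 = -3 + 1/3 = -8/3 ≈ -2.6667)
Q(l) = -16 (Q(l) = 6*(-8/3) = -16)
51 + 22*Q(W) = 51 + 22*(-16) = 51 - 352 = -301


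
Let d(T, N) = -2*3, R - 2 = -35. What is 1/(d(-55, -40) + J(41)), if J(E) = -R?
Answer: 1/27 ≈ 0.037037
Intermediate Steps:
R = -33 (R = 2 - 35 = -33)
J(E) = 33 (J(E) = -1*(-33) = 33)
d(T, N) = -6
1/(d(-55, -40) + J(41)) = 1/(-6 + 33) = 1/27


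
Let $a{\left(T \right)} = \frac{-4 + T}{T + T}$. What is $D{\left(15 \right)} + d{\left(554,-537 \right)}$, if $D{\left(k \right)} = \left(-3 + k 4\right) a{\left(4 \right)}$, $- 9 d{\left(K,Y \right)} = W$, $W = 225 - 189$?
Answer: $-4$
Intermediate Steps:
$W = 36$
$d{\left(K,Y \right)} = -4$ ($d{\left(K,Y \right)} = \left(- \frac{1}{9}\right) 36 = -4$)
$a{\left(T \right)} = \frac{-4 + T}{2 T}$
$D{\left(k \right)} = 0$ ($D{\left(k \right)} = \left(-3 + k 4\right) \frac{-4 + 4}{2 \cdot 4} = \left(-3 + 4 k\right) \frac{1}{2} \cdot \frac{1}{4} \cdot 0 = \left(-3 + 4 k\right) 0 = 0$)
$D{\left(15 \right)} + d{\left(554,-537 \right)} = 0 - 4 = -4$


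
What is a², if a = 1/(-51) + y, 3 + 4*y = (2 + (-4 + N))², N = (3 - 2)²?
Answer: 2809/10404 ≈ 0.26999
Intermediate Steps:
N = 1 (N = 1² = 1)
y = -½ (y = -¾ + (2 + (-4 + 1))²/4 = -¾ + (2 - 3)²/4 = -¾ + (¼)*(-1)² = -¾ + (¼)*1 = -¾ + ¼ = -½ ≈ -0.50000)
a = -53/102 (a = 1/(-51) - ½ = -1/51 - ½ = -53/102 ≈ -0.51961)
a² = (-53/102)² = 2809/10404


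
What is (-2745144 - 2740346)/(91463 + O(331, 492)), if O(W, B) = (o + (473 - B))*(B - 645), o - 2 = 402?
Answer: -2742745/16279 ≈ -168.48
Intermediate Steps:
o = 404 (o = 2 + 402 = 404)
O(W, B) = (-645 + B)*(877 - B) (O(W, B) = (404 + (473 - B))*(B - 645) = (877 - B)*(-645 + B) = (-645 + B)*(877 - B))
(-2745144 - 2740346)/(91463 + O(331, 492)) = (-2745144 - 2740346)/(91463 + (-565665 - 1*492² + 1522*492)) = -5485490/(91463 + (-565665 - 1*242064 + 748824)) = -5485490/(91463 + (-565665 - 242064 + 748824)) = -5485490/(91463 - 58905) = -5485490/32558 = -5485490*1/32558 = -2742745/16279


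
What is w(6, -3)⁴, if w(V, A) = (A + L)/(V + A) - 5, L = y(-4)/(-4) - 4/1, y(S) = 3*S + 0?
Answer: 130321/81 ≈ 1608.9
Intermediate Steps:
y(S) = 3*S
L = -1 (L = (3*(-4))/(-4) - 4/1 = -12*(-¼) - 4*1 = 3 - 4 = -1)
w(V, A) = -5 + (-1 + A)/(A + V) (w(V, A) = (A - 1)/(V + A) - 5 = (-1 + A)/(A + V) - 5 = -5 + (-1 + A)/(A + V))
w(6, -3)⁴ = ((-1 - 5*6 - 4*(-3))/(-3 + 6))⁴ = ((-1 - 30 + 12)/3)⁴ = ((⅓)*(-19))⁴ = (-19/3)⁴ = 130321/81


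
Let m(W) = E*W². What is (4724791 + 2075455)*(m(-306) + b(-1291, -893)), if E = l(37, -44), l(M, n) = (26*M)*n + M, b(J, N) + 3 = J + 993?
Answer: -26928704713852742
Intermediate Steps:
b(J, N) = 990 + J (b(J, N) = -3 + (J + 993) = -3 + (993 + J) = 990 + J)
l(M, n) = M + 26*M*n (l(M, n) = 26*M*n + M = M + 26*M*n)
E = -42291 (E = 37*(1 + 26*(-44)) = 37*(1 - 1144) = 37*(-1143) = -42291)
m(W) = -42291*W²
(4724791 + 2075455)*(m(-306) + b(-1291, -893)) = (4724791 + 2075455)*(-42291*(-306)² + (990 - 1291)) = 6800246*(-42291*93636 - 301) = 6800246*(-3959960076 - 301) = 6800246*(-3959960377) = -26928704713852742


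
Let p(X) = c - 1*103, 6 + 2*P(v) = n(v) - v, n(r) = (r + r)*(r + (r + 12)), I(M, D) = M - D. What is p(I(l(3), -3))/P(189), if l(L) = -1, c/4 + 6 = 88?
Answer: 6/1963 ≈ 0.0030565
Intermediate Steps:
c = 328 (c = -24 + 4*88 = -24 + 352 = 328)
n(r) = 2*r*(12 + 2*r) (n(r) = (2*r)*(r + (12 + r)) = (2*r)*(12 + 2*r) = 2*r*(12 + 2*r))
P(v) = -3 - v/2 + 2*v*(6 + v) (P(v) = -3 + (4*v*(6 + v) - v)/2 = -3 + (-v + 4*v*(6 + v))/2 = -3 + (-v/2 + 2*v*(6 + v)) = -3 - v/2 + 2*v*(6 + v))
p(X) = 225 (p(X) = 328 - 1*103 = 328 - 103 = 225)
p(I(l(3), -3))/P(189) = 225/(-3 - ½*189 + 2*189*(6 + 189)) = 225/(-3 - 189/2 + 2*189*195) = 225/(-3 - 189/2 + 73710) = 225/(147225/2) = 225*(2/147225) = 6/1963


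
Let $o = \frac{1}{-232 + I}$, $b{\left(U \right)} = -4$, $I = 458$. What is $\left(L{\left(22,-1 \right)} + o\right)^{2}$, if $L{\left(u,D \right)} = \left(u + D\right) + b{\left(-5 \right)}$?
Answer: $\frac{14768649}{51076} \approx 289.15$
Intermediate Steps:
$o = \frac{1}{226}$ ($o = \frac{1}{-232 + 458} = \frac{1}{226} \approx 0.0044248$)
$L{\left(u,D \right)} = -4 + D + u$ ($L{\left(u,D \right)} = \left(u + D\right) - 4 = \left(D + u\right) - 4 = -4 + D + u$)
$\left(L{\left(22,-1 \right)} + o\right)^{2} = \left(\left(-4 - 1 + 22\right) + \frac{1}{226}\right)^{2} = \left(17 + \frac{1}{226}\right)^{2} = \left(\frac{3843}{226}\right)^{2} = \frac{14768649}{51076}$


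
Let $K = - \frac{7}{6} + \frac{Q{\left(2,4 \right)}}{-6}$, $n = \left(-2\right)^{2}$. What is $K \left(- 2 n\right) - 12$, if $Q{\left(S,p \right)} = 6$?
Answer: $\frac{16}{3} \approx 5.3333$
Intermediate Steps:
$n = 4$
$K = - \frac{13}{6}$ ($K = - \frac{7}{6} + \frac{6}{-6} = \left(-7\right) \frac{1}{6} + 6 \left(- \frac{1}{6}\right) = - \frac{7}{6} - 1 = - \frac{13}{6} \approx -2.1667$)
$K \left(- 2 n\right) - 12 = - \frac{13 \left(\left(-2\right) 4\right)}{6} - 12 = \left(- \frac{13}{6}\right) \left(-8\right) - 12 = \frac{52}{3} - 12 = \frac{16}{3}$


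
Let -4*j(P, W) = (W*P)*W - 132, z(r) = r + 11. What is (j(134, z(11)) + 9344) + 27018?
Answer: 20181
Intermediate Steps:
z(r) = 11 + r
j(P, W) = 33 - P*W**2/4 (j(P, W) = -((W*P)*W - 132)/4 = -((P*W)*W - 132)/4 = -(P*W**2 - 132)/4 = -(-132 + P*W**2)/4 = 33 - P*W**2/4)
(j(134, z(11)) + 9344) + 27018 = ((33 - 1/4*134*(11 + 11)**2) + 9344) + 27018 = ((33 - 1/4*134*22**2) + 9344) + 27018 = ((33 - 1/4*134*484) + 9344) + 27018 = ((33 - 16214) + 9344) + 27018 = (-16181 + 9344) + 27018 = -6837 + 27018 = 20181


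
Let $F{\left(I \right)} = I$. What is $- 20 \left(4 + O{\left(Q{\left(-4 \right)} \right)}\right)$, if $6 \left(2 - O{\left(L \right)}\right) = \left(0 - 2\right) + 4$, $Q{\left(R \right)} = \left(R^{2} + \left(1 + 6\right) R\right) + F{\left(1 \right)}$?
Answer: $- \frac{340}{3} \approx -113.33$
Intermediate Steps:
$Q{\left(R \right)} = 1 + R^{2} + 7 R$ ($Q{\left(R \right)} = \left(R^{2} + \left(1 + 6\right) R\right) + 1 = \left(R^{2} + 7 R\right) + 1 = 1 + R^{2} + 7 R$)
$O{\left(L \right)} = \frac{5}{3}$ ($O{\left(L \right)} = 2 - \frac{\left(0 - 2\right) + 4}{6} = 2 - \frac{-2 + 4}{6} = 2 - \frac{1}{3} = \frac{5}{3}$)
$- 20 \left(4 + O{\left(Q{\left(-4 \right)} \right)}\right) = - 20 \left(4 + \frac{5}{3}\right) = \left(-20\right) \frac{17}{3} = - \frac{340}{3}$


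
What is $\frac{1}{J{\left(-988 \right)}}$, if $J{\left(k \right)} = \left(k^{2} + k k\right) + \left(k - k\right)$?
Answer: $\frac{1}{1952288} \approx 5.1222 \cdot 10^{-7}$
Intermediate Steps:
$J{\left(k \right)} = 2 k^{2}$ ($J{\left(k \right)} = \left(k^{2} + k^{2}\right) + 0 = 2 k^{2} + 0 = 2 k^{2}$)
$\frac{1}{J{\left(-988 \right)}} = \frac{1}{2 \left(-988\right)^{2}} = \frac{1}{2 \cdot 976144} = \frac{1}{1952288}$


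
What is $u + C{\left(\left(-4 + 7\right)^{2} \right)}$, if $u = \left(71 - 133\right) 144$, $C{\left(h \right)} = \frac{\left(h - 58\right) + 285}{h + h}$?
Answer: $- \frac{80234}{9} \approx -8914.9$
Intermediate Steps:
$C{\left(h \right)} = \frac{227 + h}{2 h}$ ($C{\left(h \right)} = \frac{\left(-58 + h\right) + 285}{2 h} = \left(227 + h\right) \frac{1}{2 h} = \frac{227 + h}{2 h}$)
$u = -8928$ ($u = \left(-62\right) 144 = -8928$)
$u + C{\left(\left(-4 + 7\right)^{2} \right)} = -8928 + \frac{227 + \left(-4 + 7\right)^{2}}{2 \left(-4 + 7\right)^{2}} = -8928 + \frac{227 + 3^{2}}{2 \cdot 3^{2}} = -8928 + \frac{227 + 9}{2 \cdot 9} = -8928 + \frac{1}{2} \cdot \frac{1}{9} \cdot 236 = -8928 + \frac{118}{9} = - \frac{80234}{9}$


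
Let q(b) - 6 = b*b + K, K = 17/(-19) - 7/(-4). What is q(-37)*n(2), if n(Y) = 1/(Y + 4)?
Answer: 34855/152 ≈ 229.31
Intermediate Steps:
K = 65/76 (K = 17*(-1/19) - 7*(-¼) = -17/19 + 7/4 = 65/76 ≈ 0.85526)
n(Y) = 1/(4 + Y)
q(b) = 521/76 + b² (q(b) = 6 + (b*b + 65/76) = 6 + (b² + 65/76) = 6 + (65/76 + b²) = 521/76 + b²)
q(-37)*n(2) = (521/76 + (-37)²)/(4 + 2) = (521/76 + 1369)/6 = (104565/76)*(⅙) = 34855/152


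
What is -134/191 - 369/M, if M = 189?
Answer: -10645/4011 ≈ -2.6539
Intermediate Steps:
-134/191 - 369/M = -134/191 - 369/189 = -134*1/191 - 369*1/189 = -134/191 - 41/21 = -10645/4011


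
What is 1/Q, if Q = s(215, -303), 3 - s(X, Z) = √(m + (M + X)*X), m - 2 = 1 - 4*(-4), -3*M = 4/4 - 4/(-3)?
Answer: -27/414610 - 3*√414691/414610 ≈ -0.0047247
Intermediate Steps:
M = -7/9 (M = -(4/4 - 4/(-3))/3 = -(4*(¼) - 4*(-⅓))/3 = -(1 + 4/3)/3 = -⅓*7/3 = -7/9 ≈ -0.77778)
m = 19 (m = 2 + (1 - 4*(-4)) = 2 + (1 + 16) = 2 + 17 = 19)
s(X, Z) = 3 - √(19 + X*(-7/9 + X)) (s(X, Z) = 3 - √(19 + (-7/9 + X)*X) = 3 - √(19 + X*(-7/9 + X)))
Q = 3 - √414691/3 (Q = 3 - √(171 - 7*215 + 9*215²)/3 = 3 - √(171 - 1505 + 9*46225)/3 = 3 - √(171 - 1505 + 416025)/3 = 3 - √414691/3 ≈ -211.66)
1/Q = 1/(3 - √414691/3)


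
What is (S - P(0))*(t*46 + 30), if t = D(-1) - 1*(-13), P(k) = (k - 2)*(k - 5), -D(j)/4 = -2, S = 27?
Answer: 16932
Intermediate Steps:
D(j) = 8 (D(j) = -4*(-2) = 8)
P(k) = (-5 + k)*(-2 + k) (P(k) = (-2 + k)*(-5 + k) = (-5 + k)*(-2 + k))
t = 21 (t = 8 - 1*(-13) = 8 + 13 = 21)
(S - P(0))*(t*46 + 30) = (27 - (10 + 0**2 - 7*0))*(21*46 + 30) = (27 - (10 + 0 + 0))*(966 + 30) = (27 - 1*10)*996 = (27 - 10)*996 = 17*996 = 16932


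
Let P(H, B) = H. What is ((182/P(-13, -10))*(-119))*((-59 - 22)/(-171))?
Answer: 14994/19 ≈ 789.16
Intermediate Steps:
((182/P(-13, -10))*(-119))*((-59 - 22)/(-171)) = ((182/(-13))*(-119))*((-59 - 22)/(-171)) = ((182*(-1/13))*(-119))*(-81*(-1/171)) = -14*(-119)*(9/19) = 1666*(9/19) = 14994/19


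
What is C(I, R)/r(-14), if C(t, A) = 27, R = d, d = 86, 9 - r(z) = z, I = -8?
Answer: 27/23 ≈ 1.1739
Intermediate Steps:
r(z) = 9 - z
R = 86
C(I, R)/r(-14) = 27/(9 - 1*(-14)) = 27/(9 + 14) = 27/23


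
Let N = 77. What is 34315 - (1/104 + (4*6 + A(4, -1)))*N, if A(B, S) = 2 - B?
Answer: 3392507/104 ≈ 32620.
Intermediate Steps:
34315 - (1/104 + (4*6 + A(4, -1)))*N = 34315 - (1/104 + (4*6 + (2 - 1*4)))*77 = 34315 - (1/104 + (24 + (2 - 4)))*77 = 34315 - (1/104 + (24 - 2))*77 = 34315 - (1/104 + 22)*77 = 34315 - 2289*77/104 = 34315 - 1*176253/104 = 34315 - 176253/104 = 3392507/104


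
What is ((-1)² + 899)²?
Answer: 810000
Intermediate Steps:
((-1)² + 899)² = (1 + 899)² = 900² = 810000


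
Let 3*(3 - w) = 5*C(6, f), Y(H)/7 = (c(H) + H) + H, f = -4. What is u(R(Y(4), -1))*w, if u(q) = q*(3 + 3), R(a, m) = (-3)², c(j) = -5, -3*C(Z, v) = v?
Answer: 42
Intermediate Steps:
C(Z, v) = -v/3
Y(H) = -35 + 14*H (Y(H) = 7*((-5 + H) + H) = 7*(-5 + 2*H) = -35 + 14*H)
R(a, m) = 9
u(q) = 6*q (u(q) = q*6 = 6*q)
w = 7/9 (w = 3 - 5*(-⅓*(-4))/3 = 3 - 5*4/(3*3) = 3 - ⅓*20/3 = 3 - 20/9 = 7/9 ≈ 0.77778)
u(R(Y(4), -1))*w = (6*9)*(7/9) = 54*(7/9) = 42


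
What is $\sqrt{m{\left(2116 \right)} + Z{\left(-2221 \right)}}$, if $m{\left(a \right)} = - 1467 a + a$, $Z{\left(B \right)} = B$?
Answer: $i \sqrt{3104277} \approx 1761.9 i$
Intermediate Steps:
$m{\left(a \right)} = - 1466 a$
$\sqrt{m{\left(2116 \right)} + Z{\left(-2221 \right)}} = \sqrt{\left(-1466\right) 2116 - 2221} = \sqrt{-3102056 - 2221} = \sqrt{-3104277} = i \sqrt{3104277}$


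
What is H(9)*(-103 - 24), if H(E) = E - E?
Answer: 0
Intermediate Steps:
H(E) = 0
H(9)*(-103 - 24) = 0*(-103 - 24) = 0*(-127) = 0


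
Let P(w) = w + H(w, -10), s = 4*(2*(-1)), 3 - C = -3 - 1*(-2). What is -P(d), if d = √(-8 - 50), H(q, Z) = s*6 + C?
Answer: 44 - I*√58 ≈ 44.0 - 7.6158*I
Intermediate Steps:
C = 4 (C = 3 - (-3 - 1*(-2)) = 3 - (-3 + 2) = 3 - 1*(-1) = 3 + 1 = 4)
s = -8 (s = 4*(-2) = -8)
H(q, Z) = -44 (H(q, Z) = -8*6 + 4 = -48 + 4 = -44)
d = I*√58 (d = √(-58) = I*√58 ≈ 7.6158*I)
P(w) = -44 + w (P(w) = w - 44 = -44 + w)
-P(d) = -(-44 + I*√58) = 44 - I*√58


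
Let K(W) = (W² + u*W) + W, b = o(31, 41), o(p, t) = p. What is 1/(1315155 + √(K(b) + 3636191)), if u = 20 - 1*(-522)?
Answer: 87677/115308601336 - √3653985/1729629020040 ≈ 7.5926e-7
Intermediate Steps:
u = 542 (u = 20 + 522 = 542)
b = 31
K(W) = W² + 543*W (K(W) = (W² + 542*W) + W = W² + 543*W)
1/(1315155 + √(K(b) + 3636191)) = 1/(1315155 + √(31*(543 + 31) + 3636191)) = 1/(1315155 + √(31*574 + 3636191)) = 1/(1315155 + √(17794 + 3636191)) = 1/(1315155 + √3653985)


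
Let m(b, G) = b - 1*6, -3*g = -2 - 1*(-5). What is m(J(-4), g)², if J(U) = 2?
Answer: 16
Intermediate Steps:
g = -1 (g = -(-2 - 1*(-5))/3 = -(-2 + 5)/3 = -⅓*3 = -1)
m(b, G) = -6 + b (m(b, G) = b - 6 = -6 + b)
m(J(-4), g)² = (-6 + 2)² = (-4)² = 16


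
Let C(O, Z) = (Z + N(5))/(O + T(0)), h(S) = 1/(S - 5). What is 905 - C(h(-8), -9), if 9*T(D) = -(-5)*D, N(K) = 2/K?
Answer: 3966/5 ≈ 793.20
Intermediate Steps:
h(S) = 1/(-5 + S)
T(D) = 5*D/9 (T(D) = (-(-5)*D)/9 = (5*D)/9 = 5*D/9)
C(O, Z) = (⅖ + Z)/O (C(O, Z) = (Z + 2/5)/(O + (5/9)*0) = (Z + 2*(⅕))/(O + 0) = (Z + ⅖)/O = (⅖ + Z)/O)
905 - C(h(-8), -9) = 905 - (⅖ - 9)/(1/(-5 - 8)) = 905 - (-43)/((1/(-13))*5) = 905 - (-43)/((-1/13)*5) = 905 - (-13)*(-43)/5 = 905 - 1*559/5 = 905 - 559/5 = 3966/5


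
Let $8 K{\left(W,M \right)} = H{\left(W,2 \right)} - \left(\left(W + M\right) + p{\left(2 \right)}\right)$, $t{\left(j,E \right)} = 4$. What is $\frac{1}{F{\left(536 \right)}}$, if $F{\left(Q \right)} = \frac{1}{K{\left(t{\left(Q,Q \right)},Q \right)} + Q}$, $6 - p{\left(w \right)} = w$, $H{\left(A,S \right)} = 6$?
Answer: $\frac{1875}{4} \approx 468.75$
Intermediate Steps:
$p{\left(w \right)} = 6 - w$
$K{\left(W,M \right)} = \frac{1}{4} - \frac{M}{8} - \frac{W}{8}$ ($K{\left(W,M \right)} = \frac{6 - \left(\left(W + M\right) + \left(6 - 2\right)\right)}{8} = \frac{6 - \left(\left(M + W\right) + \left(6 - 2\right)\right)}{8} = \frac{6 - \left(\left(M + W\right) + 4\right)}{8} = \frac{6 - \left(4 + M + W\right)}{8} = \frac{2 - M - W}{8} = \frac{1}{4} - \frac{M}{8} - \frac{W}{8}$)
$F{\left(Q \right)} = \frac{1}{- \frac{1}{4} + \frac{7 Q}{8}}$ ($F{\left(Q \right)} = \frac{1}{\left(\frac{1}{4} - \frac{Q}{8} - \frac{1}{2}\right) + Q} = \frac{1}{\left(- \frac{1}{4} - \frac{Q}{8}\right) + Q} = \frac{1}{- \frac{1}{4} + \frac{7 Q}{8}}$)
$\frac{1}{F{\left(536 \right)}} = \frac{1}{8 \frac{1}{-2 + 7 \cdot 536}} = \frac{1}{8 \frac{1}{-2 + 3752}} = \frac{1}{8 \cdot \frac{1}{3750}} = \frac{1}{\frac{4}{1875}} = \frac{1875}{4}$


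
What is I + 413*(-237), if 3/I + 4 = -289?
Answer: -28679136/293 ≈ -97881.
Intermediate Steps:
I = -3/293 (I = 3/(-4 - 289) = 3/(-293) = 3*(-1/293) = -3/293 ≈ -0.010239)
I + 413*(-237) = -3/293 + 413*(-237) = -3/293 - 97881 = -28679136/293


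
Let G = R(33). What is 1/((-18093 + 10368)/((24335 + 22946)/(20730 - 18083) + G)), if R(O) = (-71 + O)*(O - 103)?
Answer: -2362767/6816025 ≈ -0.34665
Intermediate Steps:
R(O) = (-103 + O)*(-71 + O) (R(O) = (-71 + O)*(-103 + O) = (-103 + O)*(-71 + O))
G = 2660 (G = 7313 + 33² - 174*33 = 7313 + 1089 - 5742 = 2660)
1/((-18093 + 10368)/((24335 + 22946)/(20730 - 18083) + G)) = 1/((-18093 + 10368)/((24335 + 22946)/(20730 - 18083) + 2660)) = 1/(-7725/(47281/2647 + 2660)) = 1/(-7725/7088301/2647) = 1/(-7725*2647/7088301) = 1/(-6816025/2362767) = -2362767/6816025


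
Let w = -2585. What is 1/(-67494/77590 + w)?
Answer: -38795/100318822 ≈ -0.00038672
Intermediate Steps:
1/(-67494/77590 + w) = 1/(-67494/77590 - 2585) = 1/(-67494*1/77590 - 2585) = 1/(-33747/38795 - 2585) = 1/(-100318822/38795) = -38795/100318822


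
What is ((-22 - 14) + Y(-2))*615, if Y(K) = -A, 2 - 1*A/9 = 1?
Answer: -27675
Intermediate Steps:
A = 9 (A = 18 - 9*1 = 18 - 9 = 9)
Y(K) = -9 (Y(K) = -1*9 = -9)
((-22 - 14) + Y(-2))*615 = ((-22 - 14) - 9)*615 = (-36 - 9)*615 = -45*615 = -27675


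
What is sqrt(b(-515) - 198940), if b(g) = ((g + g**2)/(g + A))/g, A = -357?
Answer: I*sqrt(9454396547)/218 ≈ 446.03*I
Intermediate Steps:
b(g) = (g + g**2)/(g*(-357 + g)) (b(g) = ((g + g**2)/(g - 357))/g = ((g + g**2)/(-357 + g))/g = (g + g**2)/(g*(-357 + g)))
sqrt(b(-515) - 198940) = sqrt((1 - 515)/(-357 - 515) - 198940) = sqrt(-514/(-872) - 198940) = sqrt(-1/872*(-514) - 198940) = sqrt(257/436 - 198940) = sqrt(-86737583/436) = I*sqrt(9454396547)/218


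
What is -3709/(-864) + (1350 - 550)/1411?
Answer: 5924599/1219104 ≈ 4.8598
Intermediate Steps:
-3709/(-864) + (1350 - 550)/1411 = -3709*(-1/864) + 800*(1/1411) = 3709/864 + 800/1411 = 5924599/1219104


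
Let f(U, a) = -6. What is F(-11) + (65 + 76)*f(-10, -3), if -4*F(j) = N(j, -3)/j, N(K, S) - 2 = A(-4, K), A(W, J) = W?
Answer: -18613/22 ≈ -846.04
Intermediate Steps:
N(K, S) = -2 (N(K, S) = 2 - 4 = -2)
F(j) = 1/(2*j) (F(j) = -(-1)/(2*j) = 1/(2*j))
F(-11) + (65 + 76)*f(-10, -3) = (½)/(-11) + (65 + 76)*(-6) = (½)*(-1/11) + 141*(-6) = -1/22 - 846 = -18613/22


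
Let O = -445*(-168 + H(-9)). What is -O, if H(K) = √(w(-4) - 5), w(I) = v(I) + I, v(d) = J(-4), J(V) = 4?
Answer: -74760 + 445*I*√5 ≈ -74760.0 + 995.05*I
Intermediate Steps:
v(d) = 4
w(I) = 4 + I
H(K) = I*√5 (H(K) = √((4 - 4) - 5) = √(0 - 5) = √(-5) = I*√5)
O = 74760 - 445*I*√5 (O = -445*(-168 + I*√5) = 74760 - 445*I*√5 ≈ 74760.0 - 995.05*I)
-O = -(74760 - 445*I*√5) = -74760 + 445*I*√5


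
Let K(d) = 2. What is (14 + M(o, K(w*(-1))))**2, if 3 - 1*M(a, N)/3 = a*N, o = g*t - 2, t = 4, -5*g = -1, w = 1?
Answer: 22801/25 ≈ 912.04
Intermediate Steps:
g = 1/5 (g = -1/5*(-1) = 1/5 ≈ 0.20000)
o = -6/5 (o = (1/5)*4 - 2 = 4/5 - 2 = -6/5 ≈ -1.2000)
M(a, N) = 9 - 3*N*a (M(a, N) = 9 - 3*a*N = 9 - 3*N*a)
(14 + M(o, K(w*(-1))))**2 = (14 + (9 - 3*2*(-6/5)))**2 = (14 + (9 + 36/5))**2 = (14 + 81/5)**2 = (151/5)**2 = 22801/25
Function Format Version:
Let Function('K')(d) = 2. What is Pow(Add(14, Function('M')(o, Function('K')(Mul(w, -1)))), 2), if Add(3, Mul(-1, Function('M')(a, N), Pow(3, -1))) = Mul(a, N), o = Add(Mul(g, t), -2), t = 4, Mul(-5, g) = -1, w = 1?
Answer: Rational(22801, 25) ≈ 912.04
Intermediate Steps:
g = Rational(1, 5) (g = Mul(Rational(-1, 5), -1) = Rational(1, 5) ≈ 0.20000)
o = Rational(-6, 5) (o = Add(Mul(Rational(1, 5), 4), -2) = Add(Rational(4, 5), -2) = Rational(-6, 5) ≈ -1.2000)
Function('M')(a, N) = Add(9, Mul(-3, N, a)) (Function('M')(a, N) = Add(9, Mul(-3, Mul(a, N))) = Add(9, Mul(-3, Mul(N, a))) = Add(9, Mul(-3, N, a)))
Pow(Add(14, Function('M')(o, Function('K')(Mul(w, -1)))), 2) = Pow(Add(14, Add(9, Mul(-3, 2, Rational(-6, 5)))), 2) = Pow(Add(14, Add(9, Rational(36, 5))), 2) = Pow(Add(14, Rational(81, 5)), 2) = Pow(Rational(151, 5), 2) = Rational(22801, 25)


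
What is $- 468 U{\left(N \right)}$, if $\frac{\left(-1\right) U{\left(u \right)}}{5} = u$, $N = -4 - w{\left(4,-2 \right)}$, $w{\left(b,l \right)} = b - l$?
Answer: $-23400$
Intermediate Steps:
$N = -10$ ($N = -4 - \left(4 - -2\right) = -4 - \left(4 + 2\right) = -4 - 6 = -10$)
$U{\left(u \right)} = - 5 u$
$- 468 U{\left(N \right)} = - 468 \left(\left(-5\right) \left(-10\right)\right) = \left(-468\right) 50 = -23400$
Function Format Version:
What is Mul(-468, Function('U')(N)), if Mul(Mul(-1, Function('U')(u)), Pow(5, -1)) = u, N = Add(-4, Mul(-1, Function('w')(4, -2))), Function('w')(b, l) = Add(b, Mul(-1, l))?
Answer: -23400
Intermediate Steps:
N = -10 (N = Add(-4, Mul(-1, Add(4, Mul(-1, -2)))) = Add(-4, Mul(-1, Add(4, 2))) = Add(-4, Mul(-1, 6)) = Add(-4, -6) = -10)
Function('U')(u) = Mul(-5, u)
Mul(-468, Function('U')(N)) = Mul(-468, Mul(-5, -10)) = Mul(-468, 50) = -23400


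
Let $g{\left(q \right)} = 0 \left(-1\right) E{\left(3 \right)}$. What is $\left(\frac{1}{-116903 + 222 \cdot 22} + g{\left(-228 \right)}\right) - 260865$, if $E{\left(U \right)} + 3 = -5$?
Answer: $- \frac{29221836436}{112019} \approx -2.6087 \cdot 10^{5}$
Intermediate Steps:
$E{\left(U \right)} = -8$ ($E{\left(U \right)} = -3 - 5 = -8$)
$g{\left(q \right)} = 0$ ($g{\left(q \right)} = 0 \left(-1\right) \left(-8\right) = 0 \left(-8\right) = 0$)
$\left(\frac{1}{-116903 + 222 \cdot 22} + g{\left(-228 \right)}\right) - 260865 = \left(\frac{1}{-116903 + 222 \cdot 22} + 0\right) - 260865 = \left(\frac{1}{-116903 + 4884} + 0\right) - 260865 = \left(\frac{1}{-112019} + 0\right) - 260865 = \left(- \frac{1}{112019} + 0\right) - 260865 = - \frac{1}{112019} - 260865 = - \frac{29221836436}{112019}$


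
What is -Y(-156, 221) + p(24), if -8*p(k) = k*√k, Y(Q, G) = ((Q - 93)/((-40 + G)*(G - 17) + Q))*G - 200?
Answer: 2469543/12256 - 6*√6 ≈ 186.80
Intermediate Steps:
Y(Q, G) = -200 + G*(-93 + Q)/(Q + (-40 + G)*(-17 + G)) (Y(Q, G) = ((-93 + Q)/((-40 + G)*(-17 + G) + Q))*G - 200 = ((-93 + Q)/(Q + (-40 + G)*(-17 + G)))*G - 200 = G*(-93 + Q)/(Q + (-40 + G)*(-17 + G)) - 200 = -200 + G*(-93 + Q)/(Q + (-40 + G)*(-17 + G)))
p(k) = -k^(3/2)/8 (p(k) = -k*√k/8 = -k^(3/2)/8)
-Y(-156, 221) + p(24) = -(-136000 - 200*(-156) - 200*221² + 11307*221 + 221*(-156))/(680 - 156 + 221² - 57*221) - 6*√6 = -(-136000 + 31200 - 200*48841 + 2498847 - 34476)/(680 - 156 + 48841 - 12597) - 6*√6 = -(-136000 + 31200 - 9768200 + 2498847 - 34476)/36768 - 6*√6 = -(-7408629)/36768 - 6*√6 = -1*(-2469543/12256) - 6*√6 = 2469543/12256 - 6*√6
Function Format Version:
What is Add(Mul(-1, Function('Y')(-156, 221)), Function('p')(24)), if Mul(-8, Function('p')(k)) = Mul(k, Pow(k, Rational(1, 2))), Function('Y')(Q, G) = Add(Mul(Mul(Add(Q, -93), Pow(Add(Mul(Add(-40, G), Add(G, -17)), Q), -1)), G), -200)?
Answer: Add(Rational(2469543, 12256), Mul(-6, Pow(6, Rational(1, 2)))) ≈ 186.80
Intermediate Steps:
Function('Y')(Q, G) = Add(-200, Mul(G, Pow(Add(Q, Mul(Add(-40, G), Add(-17, G))), -1), Add(-93, Q))) (Function('Y')(Q, G) = Add(Mul(Mul(Add(-93, Q), Pow(Add(Mul(Add(-40, G), Add(-17, G)), Q), -1)), G), -200) = Add(Mul(Mul(Add(-93, Q), Pow(Add(Q, Mul(Add(-40, G), Add(-17, G))), -1)), G), -200) = Add(Mul(Mul(Pow(Add(Q, Mul(Add(-40, G), Add(-17, G))), -1), Add(-93, Q)), G), -200) = Add(Mul(G, Pow(Add(Q, Mul(Add(-40, G), Add(-17, G))), -1), Add(-93, Q)), -200) = Add(-200, Mul(G, Pow(Add(Q, Mul(Add(-40, G), Add(-17, G))), -1), Add(-93, Q))))
Function('p')(k) = Mul(Rational(-1, 8), Pow(k, Rational(3, 2))) (Function('p')(k) = Mul(Rational(-1, 8), Mul(k, Pow(k, Rational(1, 2)))) = Mul(Rational(-1, 8), Pow(k, Rational(3, 2))))
Add(Mul(-1, Function('Y')(-156, 221)), Function('p')(24)) = Add(Mul(-1, Mul(Pow(Add(680, -156, Pow(221, 2), Mul(-57, 221)), -1), Add(-136000, Mul(-200, -156), Mul(-200, Pow(221, 2)), Mul(11307, 221), Mul(221, -156)))), Mul(Rational(-1, 8), Pow(24, Rational(3, 2)))) = Add(Mul(-1, Mul(Pow(Add(680, -156, 48841, -12597), -1), Add(-136000, 31200, Mul(-200, 48841), 2498847, -34476))), Mul(Rational(-1, 8), Mul(48, Pow(6, Rational(1, 2))))) = Add(Mul(-1, Mul(Pow(36768, -1), Add(-136000, 31200, -9768200, 2498847, -34476))), Mul(-6, Pow(6, Rational(1, 2)))) = Add(Mul(-1, Mul(Rational(1, 36768), -7408629)), Mul(-6, Pow(6, Rational(1, 2)))) = Add(Mul(-1, Rational(-2469543, 12256)), Mul(-6, Pow(6, Rational(1, 2)))) = Add(Rational(2469543, 12256), Mul(-6, Pow(6, Rational(1, 2))))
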